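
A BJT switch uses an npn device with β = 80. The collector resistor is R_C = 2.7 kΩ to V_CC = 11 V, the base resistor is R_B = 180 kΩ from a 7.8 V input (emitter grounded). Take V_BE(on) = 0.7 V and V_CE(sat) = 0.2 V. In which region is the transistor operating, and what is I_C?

Assume active. Base-emitter loop: I_B = (V_BB − V_BE)/R_B = (7.8 − 0.7)/180 = 0.0394 mA.
I_C = β·I_B = 80×0.0394 = 3.16 mA.
V_CE = V_CC − I_C·R_C = 11 − 3.16×2.7 = 2.48 V > V_CE(sat), so the active-region assumption holds.

active; I_C ≈ 3.2 mA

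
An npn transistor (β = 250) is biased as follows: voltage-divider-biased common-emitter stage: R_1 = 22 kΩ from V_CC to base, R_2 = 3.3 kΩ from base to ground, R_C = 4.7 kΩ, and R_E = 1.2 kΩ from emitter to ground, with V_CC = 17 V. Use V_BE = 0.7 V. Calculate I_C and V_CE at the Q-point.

I_C ≈ 1.2 mA, V_CE ≈ 9.6 V

Thevenize the base divider: V_Th = V_CC·R_2/(R_1+R_2) = 17×3.3/25.3 = 2.22 V, R_Th = R_1‖R_2 = 2.87 kΩ.
Base-emitter loop: V_Th = I_B·R_Th + V_BE + (β+1)I_B·R_E, so I_B = (2.22 − 0.7) / (2.87 + 251×1.2) = 0.00499 mA.
I_C = β·I_B = 250×0.00499 = 1.25 mA, and I_E = (β+1)I_B = 1.25 mA.
V_CE = V_CC − I_C·R_C − I_E·R_E = 17 − 1.25×4.7 − 1.25×1.2 = 9.63 V.
V_CE = 9.63 V > 0.2 V confirms active-region operation.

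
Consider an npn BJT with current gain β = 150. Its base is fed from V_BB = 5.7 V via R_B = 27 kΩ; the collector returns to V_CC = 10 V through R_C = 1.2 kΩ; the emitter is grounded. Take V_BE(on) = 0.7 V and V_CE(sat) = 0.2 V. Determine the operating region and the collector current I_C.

saturation; I_C ≈ 8.2 mA

Assume active: I_B = (5.7 − 0.7)/27 = 0.185 mA, giving I_C = β·I_B = 27.8 mA.
But then V_CE = 10 − 27.8×1.2 = -23.3 V < V_CE(sat) = 0.2 V — impossible in the active region.
So the transistor is saturated. With V_CE = 0.2 V, I_C = (V_CC − 0.2)/R_C = 9.8/1.2 = 8.17 mA.
Check: β·I_B = 27.8 mA > I_C = 8.17 mA, confirming saturation.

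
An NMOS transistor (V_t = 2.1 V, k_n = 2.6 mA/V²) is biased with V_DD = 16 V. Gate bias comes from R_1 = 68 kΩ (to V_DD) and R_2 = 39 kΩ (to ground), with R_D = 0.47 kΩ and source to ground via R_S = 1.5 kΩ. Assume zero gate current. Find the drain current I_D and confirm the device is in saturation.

V_G = V_DD·R_2/(R_1+R_2) = 16×39/107 = 5.83 V.
Assume saturation: I_D = (k_n/2)(V_GS − V_t)² with V_GS = V_G − I_D·R_S = 5.83 − 1.5·I_D.
Substituting gives 2.93·I_D² − 15.6·I_D + 18.1 = 0, with roots I_D = 1.72 or 3.6 mA.
The root I_D = 3.6 mA gives V_GS = 0.437 V ≤ V_t, so take I_D = 1.72 mA.
Then V_GS = 3.25 V and V_DS = V_DD − I_D(R_D+R_S) = 16 − 1.72×1.97 = 12.6 V.
Saturation requires V_DS ≥ V_GS − V_t = 1.15 V; 12.6 ≥ 1.15 ✓.

I_D ≈ 1.7 mA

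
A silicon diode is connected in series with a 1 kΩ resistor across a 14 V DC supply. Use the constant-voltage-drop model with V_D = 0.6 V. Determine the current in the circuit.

I ≈ 13 mA

KVL around the loop: 14 = V_D + I·R = 0.6 + I × 1 kΩ.
So I = (14 − 0.6) / 1 kΩ = 13.4 / 1 = 13.4 mA.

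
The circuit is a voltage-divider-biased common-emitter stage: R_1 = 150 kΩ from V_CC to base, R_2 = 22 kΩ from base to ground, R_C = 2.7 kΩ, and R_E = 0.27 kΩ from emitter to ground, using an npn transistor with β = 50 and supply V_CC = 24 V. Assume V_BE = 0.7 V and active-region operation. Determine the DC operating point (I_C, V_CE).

I_C ≈ 3.6 mA, V_CE ≈ 13 V

Thevenize the base divider: V_Th = V_CC·R_2/(R_1+R_2) = 24×22/172 = 3.07 V, R_Th = R_1‖R_2 = 19.2 kΩ.
Base-emitter loop: V_Th = I_B·R_Th + V_BE + (β+1)I_B·R_E, so I_B = (3.07 − 0.7) / (19.2 + 51×0.27) = 0.0719 mA.
I_C = β·I_B = 50×0.0719 = 3.6 mA, and I_E = (β+1)I_B = 3.67 mA.
V_CE = V_CC − I_C·R_C − I_E·R_E = 24 − 3.6×2.7 − 3.67×0.27 = 13.3 V.
V_CE = 13.3 V > 0.2 V confirms active-region operation.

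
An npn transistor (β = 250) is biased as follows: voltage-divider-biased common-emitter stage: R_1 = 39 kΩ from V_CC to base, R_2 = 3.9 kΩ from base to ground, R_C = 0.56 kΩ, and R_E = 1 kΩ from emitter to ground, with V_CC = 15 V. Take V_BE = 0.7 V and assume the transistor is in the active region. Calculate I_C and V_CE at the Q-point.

I_C ≈ 0.65 mA, V_CE ≈ 14 V

Thevenize the base divider: V_Th = V_CC·R_2/(R_1+R_2) = 15×3.9/42.9 = 1.36 V, R_Th = R_1‖R_2 = 3.55 kΩ.
Base-emitter loop: V_Th = I_B·R_Th + V_BE + (β+1)I_B·R_E, so I_B = (1.36 − 0.7) / (3.55 + 251×1) = 0.00261 mA.
I_C = β·I_B = 250×0.00261 = 0.652 mA, and I_E = (β+1)I_B = 0.654 mA.
V_CE = V_CC − I_C·R_C − I_E·R_E = 15 − 0.652×0.56 − 0.654×1 = 14 V.
V_CE = 14 V > 0.2 V confirms active-region operation.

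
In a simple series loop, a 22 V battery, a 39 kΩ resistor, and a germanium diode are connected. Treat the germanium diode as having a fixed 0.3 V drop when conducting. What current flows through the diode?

I ≈ 0.56 mA

KVL around the loop: 22 = V_D + I·R = 0.3 + I × 39 kΩ.
So I = (22 − 0.3) / 39 kΩ = 21.7 / 39 = 0.556 mA.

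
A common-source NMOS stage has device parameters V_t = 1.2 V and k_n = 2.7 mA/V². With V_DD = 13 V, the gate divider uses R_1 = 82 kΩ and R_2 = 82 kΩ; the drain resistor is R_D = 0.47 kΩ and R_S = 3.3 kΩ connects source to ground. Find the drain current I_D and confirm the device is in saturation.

V_G = V_DD·R_2/(R_1+R_2) = 13×82/164 = 6.5 V.
Assume saturation: I_D = (k_n/2)(V_GS − V_t)² with V_GS = V_G − I_D·R_S = 6.5 − 3.3·I_D.
Substituting gives 14.7·I_D² − 48.2·I_D + 37.9 = 0, with roots I_D = 1.31 or 1.97 mA.
The root I_D = 1.97 mA gives V_GS = -0.00871 V ≤ V_t, so take I_D = 1.31 mA.
Then V_GS = 2.18 V and V_DS = V_DD − I_D(R_D+R_S) = 13 − 1.31×3.77 = 8.07 V.
Saturation requires V_DS ≥ V_GS − V_t = 0.984 V; 8.07 ≥ 0.984 ✓.

I_D ≈ 1.3 mA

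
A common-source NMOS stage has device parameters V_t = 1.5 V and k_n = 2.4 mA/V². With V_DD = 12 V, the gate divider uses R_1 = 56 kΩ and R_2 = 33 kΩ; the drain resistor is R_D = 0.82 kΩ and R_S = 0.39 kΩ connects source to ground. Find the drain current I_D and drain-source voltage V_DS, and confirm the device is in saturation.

V_G = V_DD·R_2/(R_1+R_2) = 12×33/89 = 4.45 V.
Assume saturation: I_D = (k_n/2)(V_GS − V_t)² with V_GS = V_G − I_D·R_S = 4.45 − 0.39·I_D.
Substituting gives 0.183·I_D² − 3.76·I_D + 10.4 = 0, with roots I_D = 3.31 or 17.3 mA.
The root I_D = 17.3 mA gives V_GS = -2.3 V ≤ V_t, so take I_D = 3.31 mA.
Then V_GS = 3.16 V and V_DS = V_DD − I_D(R_D+R_S) = 12 − 3.31×1.21 = 8 V.
Saturation requires V_DS ≥ V_GS − V_t = 1.66 V; 8 ≥ 1.66 ✓.

I_D ≈ 3.3 mA, V_DS ≈ 8 V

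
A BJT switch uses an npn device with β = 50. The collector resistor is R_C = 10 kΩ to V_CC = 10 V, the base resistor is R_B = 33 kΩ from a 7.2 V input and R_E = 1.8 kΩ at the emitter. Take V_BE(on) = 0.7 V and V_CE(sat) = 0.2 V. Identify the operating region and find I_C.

Assume active: I_B = (7.2 − 0.7)/(33 + 51×1.8) = 0.0521 mA, I_C = β·I_B = 2.6 mA.
Then V_CE = 10 − 2.6×10 − 2.66×1.8 = -20.8 V < 0.2 V — the active assumption fails.
Re-solve with V_CE = 0.2 V. KCL at the emitter: V_E/R_E = (V_BB−0.7−V_E)/R_B + (V_CC−0.2−V_E)/R_C, giving V_E = 1.72 V.
I_C = (V_CC − 0.2 − V_E)/R_C = (9.8 − 1.72)/10 = 0.808 mA.
Check: I_B = (6.5 − 1.72)/33 = 0.145 mA, and β·I_B = 7.25 mA > I_C, confirming saturation.

saturation; I_C ≈ 0.81 mA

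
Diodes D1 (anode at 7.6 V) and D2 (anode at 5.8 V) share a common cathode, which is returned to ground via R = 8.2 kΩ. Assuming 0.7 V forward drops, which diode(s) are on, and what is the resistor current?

Assume both conduct. Then node N would need to be at both 7.6−0.7 = 6.9 V and 5.8−0.7 = 5.1 V, which is impossible.
Assume only D1 conducts: V_N = 7.6 − 0.7 = 6.9 V, so I_R = 6.9/8.2 = 0.841 mA.
Check D2: its anode-to-cathode voltage is 5.8 − 6.9 = -1.1 V < 0.7 V, so it is off. The assumption is consistent.

Only D1 conducts; I_R ≈ 0.84 mA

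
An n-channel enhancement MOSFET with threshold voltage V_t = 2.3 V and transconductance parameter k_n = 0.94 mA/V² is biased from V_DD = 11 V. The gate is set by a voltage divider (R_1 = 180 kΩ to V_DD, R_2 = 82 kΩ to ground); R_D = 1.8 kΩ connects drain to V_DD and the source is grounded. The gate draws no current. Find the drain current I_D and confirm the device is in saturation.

V_G = V_DD·R_2/(R_1+R_2) = 11×82/262 = 3.44 V. With the source grounded, V_GS = V_G = 3.44 V.
Assume saturation: I_D = (k_n/2)(V_GS − V_t)² = (0.94/2)×(3.44 − 2.3)² = 0.47×1.14² = 0.614 mA.
V_DS = V_DD − I_D·R_D = 11 − 0.614×1.8 = 9.9 V.
Saturation requires V_DS ≥ V_GS − V_t = 1.14 V; 9.9 ≥ 1.14 ✓.

I_D ≈ 0.61 mA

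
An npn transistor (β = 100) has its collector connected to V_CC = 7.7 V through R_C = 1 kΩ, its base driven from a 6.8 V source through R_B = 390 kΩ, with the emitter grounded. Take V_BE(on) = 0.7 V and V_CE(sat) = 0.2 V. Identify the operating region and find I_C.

Assume active. Base-emitter loop: I_B = (V_BB − V_BE)/R_B = (6.8 − 0.7)/390 = 0.0156 mA.
I_C = β·I_B = 100×0.0156 = 1.56 mA.
V_CE = V_CC − I_C·R_C = 7.7 − 1.56×1 = 6.14 V > V_CE(sat), so the active-region assumption holds.

active; I_C ≈ 1.6 mA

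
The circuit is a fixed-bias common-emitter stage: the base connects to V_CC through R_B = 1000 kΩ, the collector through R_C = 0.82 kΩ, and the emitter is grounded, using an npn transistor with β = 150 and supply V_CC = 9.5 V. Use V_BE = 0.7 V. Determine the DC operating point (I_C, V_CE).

I_C ≈ 1.3 mA, V_CE ≈ 8.4 V

Base loop: V_CC = I_B·R_B + V_BE, so I_B = (9.5 − 0.7)/1000 kΩ = 0.0088 mA.
In the active region I_C = β·I_B = 150 × 0.0088 = 1.32 mA.
Collector loop: V_CE = V_CC − I_C·R_C = 9.5 − 1.32×0.82 = 8.42 V.
Since V_CE = 8.42 V > V_CE(sat) ≈ 0.2 V, the transistor is in the active region as assumed.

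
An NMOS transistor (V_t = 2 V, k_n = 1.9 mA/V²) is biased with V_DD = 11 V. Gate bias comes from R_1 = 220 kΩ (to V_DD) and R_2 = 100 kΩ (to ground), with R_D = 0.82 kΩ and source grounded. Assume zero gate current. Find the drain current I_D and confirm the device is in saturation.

V_G = V_DD·R_2/(R_1+R_2) = 11×100/320 = 3.44 V. With the source grounded, V_GS = V_G = 3.44 V.
Assume saturation: I_D = (k_n/2)(V_GS − V_t)² = (1.9/2)×(3.44 − 2)² = 0.95×1.44² = 1.96 mA.
V_DS = V_DD − I_D·R_D = 11 − 1.96×0.82 = 9.39 V.
Saturation requires V_DS ≥ V_GS − V_t = 1.44 V; 9.39 ≥ 1.44 ✓.

I_D ≈ 2 mA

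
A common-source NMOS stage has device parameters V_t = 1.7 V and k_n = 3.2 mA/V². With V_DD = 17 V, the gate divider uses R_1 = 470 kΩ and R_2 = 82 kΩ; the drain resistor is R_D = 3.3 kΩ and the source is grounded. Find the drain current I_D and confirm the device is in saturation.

I_D ≈ 1.1 mA

V_G = V_DD·R_2/(R_1+R_2) = 17×82/552 = 2.53 V. With the source grounded, V_GS = V_G = 2.53 V.
Assume saturation: I_D = (k_n/2)(V_GS − V_t)² = (3.2/2)×(2.53 − 1.7)² = 1.6×0.825² = 1.09 mA.
V_DS = V_DD − I_D·R_D = 17 − 1.09×3.3 = 13.4 V.
Saturation requires V_DS ≥ V_GS − V_t = 0.825 V; 13.4 ≥ 0.825 ✓.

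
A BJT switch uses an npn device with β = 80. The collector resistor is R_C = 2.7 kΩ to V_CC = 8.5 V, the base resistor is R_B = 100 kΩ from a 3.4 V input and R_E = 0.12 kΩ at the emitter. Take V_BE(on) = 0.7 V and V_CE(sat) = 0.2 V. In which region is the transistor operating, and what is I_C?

active; I_C ≈ 2 mA

Assume active. Base-emitter loop: I_B = (V_BB − V_BE)/(R_B + (β+1)R_E) = (3.4 − 0.7)/(100 + 81×0.12) = 0.0246 mA.
I_C = β·I_B = 80×0.0246 = 1.97 mA.
V_CE = V_CC − I_C·R_C − I_E·R_E = 8.5 − 1.97×2.7 − 1.99×0.12 = 2.95 V > V_CE(sat), so the active-region assumption holds.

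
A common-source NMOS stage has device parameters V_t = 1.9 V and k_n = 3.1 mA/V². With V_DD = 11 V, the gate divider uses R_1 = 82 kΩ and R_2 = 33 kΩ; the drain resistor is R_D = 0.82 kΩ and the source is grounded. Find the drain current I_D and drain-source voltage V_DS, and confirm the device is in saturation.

V_G = V_DD·R_2/(R_1+R_2) = 11×33/115 = 3.16 V. With the source grounded, V_GS = V_G = 3.16 V.
Assume saturation: I_D = (k_n/2)(V_GS − V_t)² = (3.1/2)×(3.16 − 1.9)² = 1.55×1.26² = 2.45 mA.
V_DS = V_DD − I_D·R_D = 11 − 2.45×0.82 = 8.99 V.
Saturation requires V_DS ≥ V_GS − V_t = 1.26 V; 8.99 ≥ 1.26 ✓.

I_D ≈ 2.4 mA, V_DS ≈ 9 V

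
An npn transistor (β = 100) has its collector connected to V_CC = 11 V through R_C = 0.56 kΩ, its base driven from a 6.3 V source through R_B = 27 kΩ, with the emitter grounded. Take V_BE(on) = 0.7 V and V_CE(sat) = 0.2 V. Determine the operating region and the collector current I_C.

saturation; I_C ≈ 19 mA

Assume active: I_B = (6.3 − 0.7)/27 = 0.207 mA, giving I_C = β·I_B = 20.7 mA.
But then V_CE = 11 − 20.7×0.56 = -0.615 V < V_CE(sat) = 0.2 V — impossible in the active region.
So the transistor is saturated. With V_CE = 0.2 V, I_C = (V_CC − 0.2)/R_C = 10.8/0.56 = 19.3 mA.
Check: β·I_B = 20.7 mA > I_C = 19.3 mA, confirming saturation.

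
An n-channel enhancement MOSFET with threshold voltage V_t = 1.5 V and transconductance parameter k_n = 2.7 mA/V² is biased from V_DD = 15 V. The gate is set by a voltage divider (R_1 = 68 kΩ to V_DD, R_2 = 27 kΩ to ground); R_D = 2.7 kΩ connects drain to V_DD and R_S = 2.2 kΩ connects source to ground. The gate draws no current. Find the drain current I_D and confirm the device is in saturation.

V_G = V_DD·R_2/(R_1+R_2) = 15×27/95 = 4.26 V.
Assume saturation: I_D = (k_n/2)(V_GS − V_t)² with V_GS = V_G − I_D·R_S = 4.26 − 2.2·I_D.
Substituting gives 6.53·I_D² − 17.4·I_D + 10.3 = 0, with roots I_D = 0.887 or 1.78 mA.
The root I_D = 1.78 mA gives V_GS = 0.353 V ≤ V_t, so take I_D = 0.887 mA.
Then V_GS = 2.31 V and V_DS = V_DD − I_D(R_D+R_S) = 15 − 0.887×4.9 = 10.7 V.
Saturation requires V_DS ≥ V_GS − V_t = 0.811 V; 10.7 ≥ 0.811 ✓.

I_D ≈ 0.89 mA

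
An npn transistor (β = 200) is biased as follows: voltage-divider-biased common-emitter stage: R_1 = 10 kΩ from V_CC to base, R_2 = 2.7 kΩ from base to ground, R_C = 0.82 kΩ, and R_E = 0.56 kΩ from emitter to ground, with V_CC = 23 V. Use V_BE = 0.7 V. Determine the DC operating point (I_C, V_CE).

Thevenize the base divider: V_Th = V_CC·R_2/(R_1+R_2) = 23×2.7/12.7 = 4.89 V, R_Th = R_1‖R_2 = 2.13 kΩ.
Base-emitter loop: V_Th = I_B·R_Th + V_BE + (β+1)I_B·R_E, so I_B = (4.89 − 0.7) / (2.13 + 201×0.56) = 0.0365 mA.
I_C = β·I_B = 200×0.0365 = 7.31 mA, and I_E = (β+1)I_B = 7.34 mA.
V_CE = V_CC − I_C·R_C − I_E·R_E = 23 − 7.31×0.82 − 7.34×0.56 = 12.9 V.
V_CE = 12.9 V > 0.2 V confirms active-region operation.

I_C ≈ 7.3 mA, V_CE ≈ 13 V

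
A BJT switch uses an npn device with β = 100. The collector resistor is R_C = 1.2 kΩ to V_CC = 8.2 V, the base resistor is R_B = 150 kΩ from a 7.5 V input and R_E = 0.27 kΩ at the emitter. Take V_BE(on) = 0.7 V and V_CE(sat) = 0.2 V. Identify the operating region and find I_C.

active; I_C ≈ 3.8 mA

Assume active. Base-emitter loop: I_B = (V_BB − V_BE)/(R_B + (β+1)R_E) = (7.5 − 0.7)/(150 + 101×0.27) = 0.0384 mA.
I_C = β·I_B = 100×0.0384 = 3.84 mA.
V_CE = V_CC − I_C·R_C − I_E·R_E = 8.2 − 3.84×1.2 − 3.87×0.27 = 2.55 V > V_CE(sat), so the active-region assumption holds.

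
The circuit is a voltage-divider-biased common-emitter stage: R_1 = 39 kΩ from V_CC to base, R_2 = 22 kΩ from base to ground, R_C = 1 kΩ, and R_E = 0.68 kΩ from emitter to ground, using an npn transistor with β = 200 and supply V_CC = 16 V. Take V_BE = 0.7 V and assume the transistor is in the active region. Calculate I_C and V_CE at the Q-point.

Thevenize the base divider: V_Th = V_CC·R_2/(R_1+R_2) = 16×22/61 = 5.77 V, R_Th = R_1‖R_2 = 14.1 kΩ.
Base-emitter loop: V_Th = I_B·R_Th + V_BE + (β+1)I_B·R_E, so I_B = (5.77 − 0.7) / (14.1 + 201×0.68) = 0.0336 mA.
I_C = β·I_B = 200×0.0336 = 6.73 mA, and I_E = (β+1)I_B = 6.76 mA.
V_CE = V_CC − I_C·R_C − I_E·R_E = 16 − 6.73×1 − 6.76×0.68 = 4.68 V.
V_CE = 4.68 V > 0.2 V confirms active-region operation.

I_C ≈ 6.7 mA, V_CE ≈ 4.7 V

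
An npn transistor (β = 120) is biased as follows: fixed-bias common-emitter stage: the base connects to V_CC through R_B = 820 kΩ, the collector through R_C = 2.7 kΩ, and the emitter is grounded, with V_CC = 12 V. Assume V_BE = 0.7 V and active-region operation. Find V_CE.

V_CE ≈ 7.5 V

Base loop: V_CC = I_B·R_B + V_BE, so I_B = (12 − 0.7)/820 kΩ = 0.0138 mA.
In the active region I_C = β·I_B = 120 × 0.0138 = 1.65 mA.
Collector loop: V_CE = V_CC − I_C·R_C = 12 − 1.65×2.7 = 7.54 V.
Since V_CE = 7.54 V > V_CE(sat) ≈ 0.2 V, the transistor is in the active region as assumed.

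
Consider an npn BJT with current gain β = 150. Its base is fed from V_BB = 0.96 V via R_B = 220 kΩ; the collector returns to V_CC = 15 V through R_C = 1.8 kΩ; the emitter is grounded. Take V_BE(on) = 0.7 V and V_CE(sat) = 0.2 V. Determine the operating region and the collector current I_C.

Assume active. Base-emitter loop: I_B = (V_BB − V_BE)/R_B = (0.96 − 0.7)/220 = 0.00118 mA.
I_C = β·I_B = 150×0.00118 = 0.177 mA.
V_CE = V_CC − I_C·R_C = 15 − 0.177×1.8 = 14.7 V > V_CE(sat), so the active-region assumption holds.

active; I_C ≈ 0.18 mA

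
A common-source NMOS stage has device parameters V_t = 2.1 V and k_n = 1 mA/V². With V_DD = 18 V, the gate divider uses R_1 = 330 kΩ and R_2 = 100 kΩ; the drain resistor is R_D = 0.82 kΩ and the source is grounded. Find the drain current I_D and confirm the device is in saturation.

I_D ≈ 2.2 mA

V_G = V_DD·R_2/(R_1+R_2) = 18×100/430 = 4.19 V. With the source grounded, V_GS = V_G = 4.19 V.
Assume saturation: I_D = (k_n/2)(V_GS − V_t)² = (1/2)×(4.19 − 2.1)² = 0.5×2.09² = 2.18 mA.
V_DS = V_DD − I_D·R_D = 18 − 2.18×0.82 = 16.2 V.
Saturation requires V_DS ≥ V_GS − V_t = 2.09 V; 16.2 ≥ 2.09 ✓.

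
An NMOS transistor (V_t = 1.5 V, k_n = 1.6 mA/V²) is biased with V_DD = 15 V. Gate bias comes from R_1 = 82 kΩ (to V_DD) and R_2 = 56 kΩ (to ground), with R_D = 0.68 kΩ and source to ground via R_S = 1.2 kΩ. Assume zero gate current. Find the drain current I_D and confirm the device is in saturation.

I_D ≈ 2.4 mA

V_G = V_DD·R_2/(R_1+R_2) = 15×56/138 = 6.09 V.
Assume saturation: I_D = (k_n/2)(V_GS − V_t)² with V_GS = V_G − I_D·R_S = 6.09 − 1.2·I_D.
Substituting gives 1.15·I_D² − 9.81·I_D + 16.8 = 0, with roots I_D = 2.38 or 6.13 mA.
The root I_D = 6.13 mA gives V_GS = -1.27 V ≤ V_t, so take I_D = 2.38 mA.
Then V_GS = 3.23 V and V_DS = V_DD − I_D(R_D+R_S) = 15 − 2.38×1.88 = 10.5 V.
Saturation requires V_DS ≥ V_GS − V_t = 1.73 V; 10.5 ≥ 1.73 ✓.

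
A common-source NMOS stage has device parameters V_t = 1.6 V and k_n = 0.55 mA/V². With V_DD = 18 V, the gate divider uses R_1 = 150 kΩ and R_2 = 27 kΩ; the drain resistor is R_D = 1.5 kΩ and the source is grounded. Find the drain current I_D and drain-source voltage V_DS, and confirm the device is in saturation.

V_G = V_DD·R_2/(R_1+R_2) = 18×27/177 = 2.75 V. With the source grounded, V_GS = V_G = 2.75 V.
Assume saturation: I_D = (k_n/2)(V_GS − V_t)² = (0.55/2)×(2.75 − 1.6)² = 0.275×1.15² = 0.361 mA.
V_DS = V_DD − I_D·R_D = 18 − 0.361×1.5 = 17.5 V.
Saturation requires V_DS ≥ V_GS − V_t = 1.15 V; 17.5 ≥ 1.15 ✓.

I_D ≈ 0.36 mA, V_DS ≈ 17 V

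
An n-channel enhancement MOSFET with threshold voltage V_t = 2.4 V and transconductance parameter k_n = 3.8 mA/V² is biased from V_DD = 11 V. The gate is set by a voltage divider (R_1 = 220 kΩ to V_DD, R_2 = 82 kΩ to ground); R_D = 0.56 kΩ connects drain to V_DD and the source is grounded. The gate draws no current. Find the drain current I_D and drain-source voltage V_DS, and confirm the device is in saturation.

V_G = V_DD·R_2/(R_1+R_2) = 11×82/302 = 2.99 V. With the source grounded, V_GS = V_G = 2.99 V.
Assume saturation: I_D = (k_n/2)(V_GS − V_t)² = (3.8/2)×(2.99 − 2.4)² = 1.9×0.587² = 0.654 mA.
V_DS = V_DD − I_D·R_D = 11 − 0.654×0.56 = 10.6 V.
Saturation requires V_DS ≥ V_GS − V_t = 0.587 V; 10.6 ≥ 0.587 ✓.

I_D ≈ 0.65 mA, V_DS ≈ 11 V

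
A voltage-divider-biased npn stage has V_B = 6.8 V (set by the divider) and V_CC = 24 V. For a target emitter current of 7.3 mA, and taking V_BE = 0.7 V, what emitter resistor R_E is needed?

R_E ≈ 0.84 kΩ

V_E = V_B − V_BE = 6.8 − 0.7 = 6.1 V.
R_E = V_E / I_E = 6.1 / 7.3 = 0.836 kΩ.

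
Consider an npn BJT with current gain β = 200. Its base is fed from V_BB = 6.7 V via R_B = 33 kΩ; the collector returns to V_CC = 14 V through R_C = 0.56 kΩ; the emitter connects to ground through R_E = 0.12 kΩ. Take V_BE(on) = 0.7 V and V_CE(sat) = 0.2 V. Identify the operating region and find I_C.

saturation; I_C ≈ 20 mA

Assume active: I_B = (6.7 − 0.7)/(33 + 201×0.12) = 0.105 mA, I_C = β·I_B = 21 mA.
Then V_CE = 14 − 21×0.56 − 21.1×0.12 = -0.298 V < 0.2 V — the active assumption fails.
Re-solve with V_CE = 0.2 V. KCL at the emitter: V_E/R_E = (V_BB−0.7−V_E)/R_B + (V_CC−0.2−V_E)/R_C, giving V_E = 2.45 V.
I_C = (V_CC − 0.2 − V_E)/R_C = (13.8 − 2.45)/0.56 = 20.3 mA.
Check: I_B = (6 − 2.45)/33 = 0.108 mA, and β·I_B = 21.5 mA > I_C, confirming saturation.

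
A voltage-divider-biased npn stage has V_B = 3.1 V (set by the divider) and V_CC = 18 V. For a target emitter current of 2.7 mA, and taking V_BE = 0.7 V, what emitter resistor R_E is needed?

R_E ≈ 0.89 kΩ

V_E = V_B − V_BE = 3.1 − 0.7 = 2.4 V.
R_E = V_E / I_E = 2.4 / 2.7 = 0.889 kΩ.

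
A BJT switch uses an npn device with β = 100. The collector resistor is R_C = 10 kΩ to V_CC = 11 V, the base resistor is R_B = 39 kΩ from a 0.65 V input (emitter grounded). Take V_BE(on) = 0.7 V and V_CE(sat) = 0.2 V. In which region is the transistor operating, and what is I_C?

V_BB = 0.65 V ≤ V_BE(on) = 0.7 V, so the base-emitter junction is not forward biased.
The transistor is in cutoff: I_B = I_C = 0.

cutoff; I_C ≈ 0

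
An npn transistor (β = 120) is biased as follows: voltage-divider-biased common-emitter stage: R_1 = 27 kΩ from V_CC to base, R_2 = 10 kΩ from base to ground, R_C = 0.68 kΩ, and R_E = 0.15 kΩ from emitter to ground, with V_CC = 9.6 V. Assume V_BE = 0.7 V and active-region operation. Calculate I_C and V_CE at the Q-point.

I_C ≈ 8.9 mA, V_CE ≈ 2.2 V

Thevenize the base divider: V_Th = V_CC·R_2/(R_1+R_2) = 9.6×10/37 = 2.59 V, R_Th = R_1‖R_2 = 7.3 kΩ.
Base-emitter loop: V_Th = I_B·R_Th + V_BE + (β+1)I_B·R_E, so I_B = (2.59 − 0.7) / (7.3 + 121×0.15) = 0.0745 mA.
I_C = β·I_B = 120×0.0745 = 8.93 mA, and I_E = (β+1)I_B = 9.01 mA.
V_CE = V_CC − I_C·R_C − I_E·R_E = 9.6 − 8.93×0.68 − 9.01×0.15 = 2.17 V.
V_CE = 2.17 V > 0.2 V confirms active-region operation.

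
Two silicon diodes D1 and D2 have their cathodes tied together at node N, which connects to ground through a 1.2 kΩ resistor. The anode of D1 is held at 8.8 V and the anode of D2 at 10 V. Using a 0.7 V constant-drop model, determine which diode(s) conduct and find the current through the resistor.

Only D2 conducts; I_R ≈ 7.8 mA

Assume both conduct. Then node N would need to be at both 8.8−0.7 = 8.1 V and 10−0.7 = 9.3 V, which is impossible.
Assume only D2 conducts: V_N = 10 − 0.7 = 9.3 V, so I_R = 9.3/1.2 = 7.75 mA.
Check D1: its anode-to-cathode voltage is 8.8 − 9.3 = -0.5 V < 0.7 V, so it is off. The assumption is consistent.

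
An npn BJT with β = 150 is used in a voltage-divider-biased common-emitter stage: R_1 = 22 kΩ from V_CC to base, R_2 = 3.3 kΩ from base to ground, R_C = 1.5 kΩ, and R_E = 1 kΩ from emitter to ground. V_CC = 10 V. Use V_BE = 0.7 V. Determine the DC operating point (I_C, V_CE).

I_C ≈ 0.59 mA, V_CE ≈ 8.5 V

Thevenize the base divider: V_Th = V_CC·R_2/(R_1+R_2) = 10×3.3/25.3 = 1.3 V, R_Th = R_1‖R_2 = 2.87 kΩ.
Base-emitter loop: V_Th = I_B·R_Th + V_BE + (β+1)I_B·R_E, so I_B = (1.3 − 0.7) / (2.87 + 151×1) = 0.00393 mA.
I_C = β·I_B = 150×0.00393 = 0.589 mA, and I_E = (β+1)I_B = 0.593 mA.
V_CE = V_CC − I_C·R_C − I_E·R_E = 10 − 0.589×1.5 − 0.593×1 = 8.52 V.
V_CE = 8.52 V > 0.2 V confirms active-region operation.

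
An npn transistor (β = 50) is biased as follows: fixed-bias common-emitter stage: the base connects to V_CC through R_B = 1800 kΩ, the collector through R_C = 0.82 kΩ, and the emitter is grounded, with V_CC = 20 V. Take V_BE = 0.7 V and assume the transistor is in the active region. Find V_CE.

Base loop: V_CC = I_B·R_B + V_BE, so I_B = (20 − 0.7)/1800 kΩ = 0.0107 mA.
In the active region I_C = β·I_B = 50 × 0.0107 = 0.536 mA.
Collector loop: V_CE = V_CC − I_C·R_C = 20 − 0.536×0.82 = 19.6 V.
Since V_CE = 19.6 V > V_CE(sat) ≈ 0.2 V, the transistor is in the active region as assumed.

V_CE ≈ 20 V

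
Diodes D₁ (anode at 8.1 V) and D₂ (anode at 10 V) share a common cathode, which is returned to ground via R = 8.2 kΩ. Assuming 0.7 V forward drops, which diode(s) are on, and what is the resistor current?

Assume both conduct. Then node N would need to be at both 8.1−0.7 = 7.4 V and 10−0.7 = 9.3 V, which is impossible.
Assume only D₂ conducts: V_N = 10 − 0.7 = 9.3 V, so I_R = 9.3/8.2 = 1.13 mA.
Check D₁: its anode-to-cathode voltage is 8.1 − 9.3 = -1.2 V < 0.7 V, so it is off. The assumption is consistent.

Only D₂ conducts; I_R ≈ 1.1 mA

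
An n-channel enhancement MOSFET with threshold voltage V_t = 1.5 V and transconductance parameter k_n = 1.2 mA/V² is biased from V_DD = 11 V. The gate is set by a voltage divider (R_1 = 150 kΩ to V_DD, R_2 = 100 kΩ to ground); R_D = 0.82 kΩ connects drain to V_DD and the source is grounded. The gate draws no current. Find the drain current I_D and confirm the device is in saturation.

V_G = V_DD·R_2/(R_1+R_2) = 11×100/250 = 4.4 V. With the source grounded, V_GS = V_G = 4.4 V.
Assume saturation: I_D = (k_n/2)(V_GS − V_t)² = (1.2/2)×(4.4 − 1.5)² = 0.6×2.9² = 5.05 mA.
V_DS = V_DD − I_D·R_D = 11 − 5.05×0.82 = 6.86 V.
Saturation requires V_DS ≥ V_GS − V_t = 2.9 V; 6.86 ≥ 2.9 ✓.

I_D ≈ 5 mA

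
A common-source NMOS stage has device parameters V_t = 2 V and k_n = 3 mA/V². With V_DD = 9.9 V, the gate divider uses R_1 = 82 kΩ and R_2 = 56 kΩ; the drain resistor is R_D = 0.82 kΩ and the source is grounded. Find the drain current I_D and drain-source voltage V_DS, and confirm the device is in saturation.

I_D ≈ 6.1 mA, V_DS ≈ 4.9 V

V_G = V_DD·R_2/(R_1+R_2) = 9.9×56/138 = 4.02 V. With the source grounded, V_GS = V_G = 4.02 V.
Assume saturation: I_D = (k_n/2)(V_GS − V_t)² = (3/2)×(4.02 − 2)² = 1.5×2.02² = 6.1 mA.
V_DS = V_DD − I_D·R_D = 9.9 − 6.1×0.82 = 4.89 V.
Saturation requires V_DS ≥ V_GS − V_t = 2.02 V; 4.89 ≥ 2.02 ✓.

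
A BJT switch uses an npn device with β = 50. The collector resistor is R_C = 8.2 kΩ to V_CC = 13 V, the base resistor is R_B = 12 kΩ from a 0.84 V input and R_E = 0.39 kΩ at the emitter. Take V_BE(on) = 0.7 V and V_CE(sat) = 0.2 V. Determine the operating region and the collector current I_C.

Assume active. Base-emitter loop: I_B = (V_BB − V_BE)/(R_B + (β+1)R_E) = (0.84 − 0.7)/(12 + 51×0.39) = 0.00439 mA.
I_C = β·I_B = 50×0.00439 = 0.22 mA.
V_CE = V_CC − I_C·R_C − I_E·R_E = 13 − 0.22×8.2 − 0.224×0.39 = 11.1 V > V_CE(sat), so the active-region assumption holds.

active; I_C ≈ 0.22 mA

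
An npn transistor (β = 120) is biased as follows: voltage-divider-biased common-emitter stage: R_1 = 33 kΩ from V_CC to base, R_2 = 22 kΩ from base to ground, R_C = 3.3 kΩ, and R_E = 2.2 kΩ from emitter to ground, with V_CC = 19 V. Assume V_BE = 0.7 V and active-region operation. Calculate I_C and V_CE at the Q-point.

Thevenize the base divider: V_Th = V_CC·R_2/(R_1+R_2) = 19×22/55 = 7.6 V, R_Th = R_1‖R_2 = 13.2 kΩ.
Base-emitter loop: V_Th = I_B·R_Th + V_BE + (β+1)I_B·R_E, so I_B = (7.6 − 0.7) / (13.2 + 121×2.2) = 0.0247 mA.
I_C = β·I_B = 120×0.0247 = 2.96 mA, and I_E = (β+1)I_B = 2.99 mA.
V_CE = V_CC − I_C·R_C − I_E·R_E = 19 − 2.96×3.3 − 2.99×2.2 = 2.65 V.
V_CE = 2.65 V > 0.2 V confirms active-region operation.

I_C ≈ 3 mA, V_CE ≈ 2.6 V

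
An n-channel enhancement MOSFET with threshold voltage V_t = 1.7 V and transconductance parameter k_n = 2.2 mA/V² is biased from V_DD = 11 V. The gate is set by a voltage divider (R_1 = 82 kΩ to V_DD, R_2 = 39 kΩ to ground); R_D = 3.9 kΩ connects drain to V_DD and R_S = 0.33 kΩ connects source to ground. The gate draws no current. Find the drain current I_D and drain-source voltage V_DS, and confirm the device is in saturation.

I_D ≈ 1.8 mA, V_DS ≈ 3.6 V

V_G = V_DD·R_2/(R_1+R_2) = 11×39/121 = 3.55 V.
Assume saturation: I_D = (k_n/2)(V_GS − V_t)² with V_GS = V_G − I_D·R_S = 3.55 − 0.33·I_D.
Substituting gives 0.12·I_D² − 2.34·I_D + 3.75 = 0, with roots I_D = 1.76 or 17.8 mA.
The root I_D = 17.8 mA gives V_GS = -2.32 V ≤ V_t, so take I_D = 1.76 mA.
Then V_GS = 2.96 V and V_DS = V_DD − I_D(R_D+R_S) = 11 − 1.76×4.23 = 3.56 V.
Saturation requires V_DS ≥ V_GS − V_t = 1.26 V; 3.56 ≥ 1.26 ✓.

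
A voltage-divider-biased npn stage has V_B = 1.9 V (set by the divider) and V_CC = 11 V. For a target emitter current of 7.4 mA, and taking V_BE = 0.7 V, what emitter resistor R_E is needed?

R_E ≈ 0.16 kΩ

V_E = V_B − V_BE = 1.9 − 0.7 = 1.2 V.
R_E = V_E / I_E = 1.2 / 7.4 = 0.162 kΩ.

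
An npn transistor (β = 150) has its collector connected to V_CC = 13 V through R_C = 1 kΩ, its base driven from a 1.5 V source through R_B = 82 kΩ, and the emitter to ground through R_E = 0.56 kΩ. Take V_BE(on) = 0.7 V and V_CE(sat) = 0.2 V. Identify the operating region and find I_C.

active; I_C ≈ 0.72 mA

Assume active. Base-emitter loop: I_B = (V_BB − V_BE)/(R_B + (β+1)R_E) = (1.5 − 0.7)/(82 + 151×0.56) = 0.0048 mA.
I_C = β·I_B = 150×0.0048 = 0.72 mA.
V_CE = V_CC − I_C·R_C − I_E·R_E = 13 − 0.72×1 − 0.725×0.56 = 11.9 V > V_CE(sat), so the active-region assumption holds.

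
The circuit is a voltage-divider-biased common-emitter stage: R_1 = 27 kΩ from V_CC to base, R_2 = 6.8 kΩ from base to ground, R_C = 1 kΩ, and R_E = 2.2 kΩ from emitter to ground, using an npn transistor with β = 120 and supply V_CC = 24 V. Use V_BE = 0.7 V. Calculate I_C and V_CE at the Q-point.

Thevenize the base divider: V_Th = V_CC·R_2/(R_1+R_2) = 24×6.8/33.8 = 4.83 V, R_Th = R_1‖R_2 = 5.43 kΩ.
Base-emitter loop: V_Th = I_B·R_Th + V_BE + (β+1)I_B·R_E, so I_B = (4.83 − 0.7) / (5.43 + 121×2.2) = 0.0152 mA.
I_C = β·I_B = 120×0.0152 = 1.82 mA, and I_E = (β+1)I_B = 1.84 mA.
V_CE = V_CC − I_C·R_C − I_E·R_E = 24 − 1.82×1 − 1.84×2.2 = 18.1 V.
V_CE = 18.1 V > 0.2 V confirms active-region operation.

I_C ≈ 1.8 mA, V_CE ≈ 18 V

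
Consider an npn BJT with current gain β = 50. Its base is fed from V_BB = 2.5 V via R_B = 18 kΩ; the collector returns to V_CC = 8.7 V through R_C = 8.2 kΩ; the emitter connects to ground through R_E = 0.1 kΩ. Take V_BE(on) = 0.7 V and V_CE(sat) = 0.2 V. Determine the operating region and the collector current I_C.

saturation; I_C ≈ 1 mA

Assume active: I_B = (2.5 − 0.7)/(18 + 51×0.1) = 0.0779 mA, I_C = β·I_B = 3.9 mA.
Then V_CE = 8.7 − 3.9×8.2 − 3.97×0.1 = -23.6 V < 0.2 V — the active assumption fails.
Re-solve with V_CE = 0.2 V. KCL at the emitter: V_E/R_E = (V_BB−0.7−V_E)/R_B + (V_CC−0.2−V_E)/R_C, giving V_E = 0.112 V.
I_C = (V_CC − 0.2 − V_E)/R_C = (8.5 − 0.112)/8.2 = 1.02 mA.
Check: I_B = (1.8 − 0.112)/18 = 0.0938 mA, and β·I_B = 4.69 mA > I_C, confirming saturation.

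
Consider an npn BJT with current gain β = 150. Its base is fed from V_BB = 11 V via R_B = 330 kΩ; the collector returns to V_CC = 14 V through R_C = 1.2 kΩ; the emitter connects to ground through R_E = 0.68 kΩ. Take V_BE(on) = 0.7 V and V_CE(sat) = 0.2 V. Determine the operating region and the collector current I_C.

active; I_C ≈ 3.6 mA

Assume active. Base-emitter loop: I_B = (V_BB − V_BE)/(R_B + (β+1)R_E) = (11 − 0.7)/(330 + 151×0.68) = 0.0238 mA.
I_C = β·I_B = 150×0.0238 = 3.57 mA.
V_CE = V_CC − I_C·R_C − I_E·R_E = 14 − 3.57×1.2 − 3.59×0.68 = 7.27 V > V_CE(sat), so the active-region assumption holds.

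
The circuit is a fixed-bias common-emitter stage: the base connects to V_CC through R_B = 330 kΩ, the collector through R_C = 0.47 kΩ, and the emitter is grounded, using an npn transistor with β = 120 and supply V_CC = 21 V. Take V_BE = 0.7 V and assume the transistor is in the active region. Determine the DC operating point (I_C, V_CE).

Base loop: V_CC = I_B·R_B + V_BE, so I_B = (21 − 0.7)/330 kΩ = 0.0615 mA.
In the active region I_C = β·I_B = 120 × 0.0615 = 7.38 mA.
Collector loop: V_CE = V_CC − I_C·R_C = 21 − 7.38×0.47 = 17.5 V.
Since V_CE = 17.5 V > V_CE(sat) ≈ 0.2 V, the transistor is in the active region as assumed.

I_C ≈ 7.4 mA, V_CE ≈ 18 V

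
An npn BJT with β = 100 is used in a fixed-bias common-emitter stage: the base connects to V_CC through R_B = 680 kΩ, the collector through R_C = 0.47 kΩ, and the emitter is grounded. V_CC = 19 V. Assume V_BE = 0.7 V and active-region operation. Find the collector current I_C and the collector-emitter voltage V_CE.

I_C ≈ 2.7 mA, V_CE ≈ 18 V

Base loop: V_CC = I_B·R_B + V_BE, so I_B = (19 − 0.7)/680 kΩ = 0.0269 mA.
In the active region I_C = β·I_B = 100 × 0.0269 = 2.69 mA.
Collector loop: V_CE = V_CC − I_C·R_C = 19 − 2.69×0.47 = 17.7 V.
Since V_CE = 17.7 V > V_CE(sat) ≈ 0.2 V, the transistor is in the active region as assumed.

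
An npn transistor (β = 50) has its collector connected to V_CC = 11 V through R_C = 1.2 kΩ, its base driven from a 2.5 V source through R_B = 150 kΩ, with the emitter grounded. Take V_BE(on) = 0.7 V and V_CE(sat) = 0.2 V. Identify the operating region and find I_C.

active; I_C ≈ 0.6 mA

Assume active. Base-emitter loop: I_B = (V_BB − V_BE)/R_B = (2.5 − 0.7)/150 = 0.012 mA.
I_C = β·I_B = 50×0.012 = 0.6 mA.
V_CE = V_CC − I_C·R_C = 11 − 0.6×1.2 = 10.3 V > V_CE(sat), so the active-region assumption holds.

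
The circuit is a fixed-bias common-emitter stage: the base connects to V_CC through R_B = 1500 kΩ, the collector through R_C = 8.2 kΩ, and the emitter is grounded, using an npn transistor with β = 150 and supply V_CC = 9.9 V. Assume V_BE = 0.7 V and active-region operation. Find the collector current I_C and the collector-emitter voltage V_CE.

I_C ≈ 0.92 mA, V_CE ≈ 2.4 V

Base loop: V_CC = I_B·R_B + V_BE, so I_B = (9.9 − 0.7)/1500 kΩ = 0.00613 mA.
In the active region I_C = β·I_B = 150 × 0.00613 = 0.92 mA.
Collector loop: V_CE = V_CC − I_C·R_C = 9.9 − 0.92×8.2 = 2.36 V.
Since V_CE = 2.36 V > V_CE(sat) ≈ 0.2 V, the transistor is in the active region as assumed.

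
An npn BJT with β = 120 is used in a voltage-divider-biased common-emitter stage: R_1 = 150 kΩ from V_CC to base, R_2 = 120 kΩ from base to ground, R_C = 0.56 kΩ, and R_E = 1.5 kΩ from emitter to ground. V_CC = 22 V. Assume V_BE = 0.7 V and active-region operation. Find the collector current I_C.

Thevenize the base divider: V_Th = V_CC·R_2/(R_1+R_2) = 22×120/270 = 9.78 V, R_Th = R_1‖R_2 = 66.7 kΩ.
Base-emitter loop: V_Th = I_B·R_Th + V_BE + (β+1)I_B·R_E, so I_B = (9.78 − 0.7) / (66.7 + 121×1.5) = 0.0366 mA.
I_C = β·I_B = 120×0.0366 = 4.39 mA, and I_E = (β+1)I_B = 4.43 mA.
V_CE = V_CC − I_C·R_C − I_E·R_E = 22 − 4.39×0.56 − 4.43×1.5 = 12.9 V.
V_CE = 12.9 V > 0.2 V confirms active-region operation.

I_C ≈ 4.4 mA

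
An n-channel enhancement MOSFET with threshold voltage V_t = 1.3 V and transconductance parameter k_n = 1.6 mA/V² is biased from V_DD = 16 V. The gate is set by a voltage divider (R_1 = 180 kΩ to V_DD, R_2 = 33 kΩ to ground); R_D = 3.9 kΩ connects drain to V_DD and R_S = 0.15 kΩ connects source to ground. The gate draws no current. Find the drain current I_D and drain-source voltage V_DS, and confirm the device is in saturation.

I_D ≈ 0.88 mA, V_DS ≈ 12 V

V_G = V_DD·R_2/(R_1+R_2) = 16×33/213 = 2.48 V.
Assume saturation: I_D = (k_n/2)(V_GS − V_t)² with V_GS = V_G − I_D·R_S = 2.48 − 0.15·I_D.
Substituting gives 0.018·I_D² − 1.28·I_D + 1.11 = 0, with roots I_D = 0.877 or 70.4 mA.
The root I_D = 70.4 mA gives V_GS = -8.08 V ≤ V_t, so take I_D = 0.877 mA.
Then V_GS = 2.35 V and V_DS = V_DD − I_D(R_D+R_S) = 16 − 0.877×4.05 = 12.4 V.
Saturation requires V_DS ≥ V_GS − V_t = 1.05 V; 12.4 ≥ 1.05 ✓.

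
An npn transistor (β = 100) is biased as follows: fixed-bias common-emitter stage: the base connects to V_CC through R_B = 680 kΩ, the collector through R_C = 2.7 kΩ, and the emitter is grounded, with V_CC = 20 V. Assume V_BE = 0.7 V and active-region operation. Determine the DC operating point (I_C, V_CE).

I_C ≈ 2.8 mA, V_CE ≈ 12 V

Base loop: V_CC = I_B·R_B + V_BE, so I_B = (20 − 0.7)/680 kΩ = 0.0284 mA.
In the active region I_C = β·I_B = 100 × 0.0284 = 2.84 mA.
Collector loop: V_CE = V_CC − I_C·R_C = 20 − 2.84×2.7 = 12.3 V.
Since V_CE = 12.3 V > V_CE(sat) ≈ 0.2 V, the transistor is in the active region as assumed.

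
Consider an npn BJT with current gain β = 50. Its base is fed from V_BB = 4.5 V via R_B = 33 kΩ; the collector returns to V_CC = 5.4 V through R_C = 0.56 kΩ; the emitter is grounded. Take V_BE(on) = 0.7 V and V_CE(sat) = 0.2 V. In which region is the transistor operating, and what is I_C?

Assume active. Base-emitter loop: I_B = (V_BB − V_BE)/R_B = (4.5 − 0.7)/33 = 0.115 mA.
I_C = β·I_B = 50×0.115 = 5.76 mA.
V_CE = V_CC − I_C·R_C = 5.4 − 5.76×0.56 = 2.18 V > V_CE(sat), so the active-region assumption holds.

active; I_C ≈ 5.8 mA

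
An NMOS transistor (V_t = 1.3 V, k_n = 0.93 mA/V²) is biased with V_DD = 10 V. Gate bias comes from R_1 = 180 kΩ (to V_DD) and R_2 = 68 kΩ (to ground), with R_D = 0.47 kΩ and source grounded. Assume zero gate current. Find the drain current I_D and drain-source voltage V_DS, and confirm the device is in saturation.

I_D ≈ 0.97 mA, V_DS ≈ 9.5 V

V_G = V_DD·R_2/(R_1+R_2) = 10×68/248 = 2.74 V. With the source grounded, V_GS = V_G = 2.74 V.
Assume saturation: I_D = (k_n/2)(V_GS − V_t)² = (0.93/2)×(2.74 − 1.3)² = 0.465×1.44² = 0.967 mA.
V_DS = V_DD − I_D·R_D = 10 − 0.967×0.47 = 9.55 V.
Saturation requires V_DS ≥ V_GS − V_t = 1.44 V; 9.55 ≥ 1.44 ✓.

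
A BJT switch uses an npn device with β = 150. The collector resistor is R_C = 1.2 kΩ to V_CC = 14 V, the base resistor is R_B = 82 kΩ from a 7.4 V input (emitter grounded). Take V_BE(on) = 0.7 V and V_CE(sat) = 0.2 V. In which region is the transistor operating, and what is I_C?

Assume active: I_B = (7.4 − 0.7)/82 = 0.0817 mA, giving I_C = β·I_B = 12.3 mA.
But then V_CE = 14 − 12.3×1.2 = -0.707 V < V_CE(sat) = 0.2 V — impossible in the active region.
So the transistor is saturated. With V_CE = 0.2 V, I_C = (V_CC − 0.2)/R_C = 13.8/1.2 = 11.5 mA.
Check: β·I_B = 12.3 mA > I_C = 11.5 mA, confirming saturation.

saturation; I_C ≈ 12 mA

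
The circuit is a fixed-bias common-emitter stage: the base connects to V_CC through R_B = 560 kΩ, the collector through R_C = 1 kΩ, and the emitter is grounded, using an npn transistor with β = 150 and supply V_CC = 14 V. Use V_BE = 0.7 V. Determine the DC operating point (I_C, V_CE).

I_C ≈ 3.6 mA, V_CE ≈ 10 V

Base loop: V_CC = I_B·R_B + V_BE, so I_B = (14 − 0.7)/560 kΩ = 0.0238 mA.
In the active region I_C = β·I_B = 150 × 0.0238 = 3.56 mA.
Collector loop: V_CE = V_CC − I_C·R_C = 14 − 3.56×1 = 10.4 V.
Since V_CE = 10.4 V > V_CE(sat) ≈ 0.2 V, the transistor is in the active region as assumed.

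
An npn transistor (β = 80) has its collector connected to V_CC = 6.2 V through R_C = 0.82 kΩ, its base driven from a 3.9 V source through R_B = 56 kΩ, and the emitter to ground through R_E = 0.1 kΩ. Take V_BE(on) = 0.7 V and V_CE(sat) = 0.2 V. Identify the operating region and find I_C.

Assume active. Base-emitter loop: I_B = (V_BB − V_BE)/(R_B + (β+1)R_E) = (3.9 − 0.7)/(56 + 81×0.1) = 0.0499 mA.
I_C = β·I_B = 80×0.0499 = 3.99 mA.
V_CE = V_CC − I_C·R_C − I_E·R_E = 6.2 − 3.99×0.82 − 4.04×0.1 = 2.52 V > V_CE(sat), so the active-region assumption holds.

active; I_C ≈ 4 mA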